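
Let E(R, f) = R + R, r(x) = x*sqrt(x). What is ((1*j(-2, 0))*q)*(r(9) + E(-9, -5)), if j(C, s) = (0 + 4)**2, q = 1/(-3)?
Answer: -48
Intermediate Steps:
q = -1/3 ≈ -0.33333
j(C, s) = 16 (j(C, s) = 4**2 = 16)
r(x) = x**(3/2)
E(R, f) = 2*R
((1*j(-2, 0))*q)*(r(9) + E(-9, -5)) = ((1*16)*(-1/3))*(9**(3/2) + 2*(-9)) = (16*(-1/3))*(27 - 18) = -16/3*9 = -48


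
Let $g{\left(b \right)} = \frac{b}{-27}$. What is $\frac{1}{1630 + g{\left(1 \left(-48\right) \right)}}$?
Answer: $\frac{9}{14686} \approx 0.00061283$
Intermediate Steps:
$g{\left(b \right)} = - \frac{b}{27}$ ($g{\left(b \right)} = b \left(- \frac{1}{27}\right) = - \frac{b}{27}$)
$\frac{1}{1630 + g{\left(1 \left(-48\right) \right)}} = \frac{1}{1630 - \frac{1 \left(-48\right)}{27}} = \frac{1}{1630 - - \frac{16}{9}} = \frac{1}{1630 + \frac{16}{9}} = \frac{1}{\frac{14686}{9}} = \frac{9}{14686}$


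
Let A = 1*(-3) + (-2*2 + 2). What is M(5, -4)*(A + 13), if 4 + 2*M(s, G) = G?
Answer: -32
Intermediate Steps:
A = -5 (A = -3 + (-4 + 2) = -3 - 2 = -5)
M(s, G) = -2 + G/2
M(5, -4)*(A + 13) = (-2 + (1/2)*(-4))*(-5 + 13) = (-2 - 2)*8 = -4*8 = -32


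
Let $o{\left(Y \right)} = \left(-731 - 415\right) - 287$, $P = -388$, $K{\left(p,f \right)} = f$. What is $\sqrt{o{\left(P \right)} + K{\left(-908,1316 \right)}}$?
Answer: $3 i \sqrt{13} \approx 10.817 i$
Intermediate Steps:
$o{\left(Y \right)} = -1433$ ($o{\left(Y \right)} = -1146 - 287 = -1433$)
$\sqrt{o{\left(P \right)} + K{\left(-908,1316 \right)}} = \sqrt{-1433 + 1316} = \sqrt{-117} = 3 i \sqrt{13}$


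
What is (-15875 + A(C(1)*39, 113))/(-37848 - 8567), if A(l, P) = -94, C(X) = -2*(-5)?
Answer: 15969/46415 ≈ 0.34405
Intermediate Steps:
C(X) = 10
(-15875 + A(C(1)*39, 113))/(-37848 - 8567) = (-15875 - 94)/(-37848 - 8567) = -15969/(-46415) = -15969*(-1/46415) = 15969/46415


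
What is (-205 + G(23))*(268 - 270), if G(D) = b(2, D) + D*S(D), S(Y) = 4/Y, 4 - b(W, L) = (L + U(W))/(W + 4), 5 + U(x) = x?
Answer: 1202/3 ≈ 400.67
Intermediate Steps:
U(x) = -5 + x
b(W, L) = 4 - (-5 + L + W)/(4 + W) (b(W, L) = 4 - (L + (-5 + W))/(W + 4) = 4 - (-5 + L + W)/(4 + W))
G(D) = 17/2 - D/6 (G(D) = (21 - D + 3*2)/(4 + 2) + D*(4/D) = (21 - D + 6)/6 + 4 = (27 - D)/6 + 4 = (9/2 - D/6) + 4 = 17/2 - D/6)
(-205 + G(23))*(268 - 270) = (-205 + (17/2 - ⅙*23))*(268 - 270) = (-205 + (17/2 - 23/6))*(-2) = (-205 + 14/3)*(-2) = -601/3*(-2) = 1202/3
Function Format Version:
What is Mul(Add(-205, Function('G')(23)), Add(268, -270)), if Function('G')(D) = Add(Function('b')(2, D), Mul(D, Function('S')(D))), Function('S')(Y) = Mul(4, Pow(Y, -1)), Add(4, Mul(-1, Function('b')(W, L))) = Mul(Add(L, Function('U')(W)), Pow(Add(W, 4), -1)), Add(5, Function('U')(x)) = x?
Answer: Rational(1202, 3) ≈ 400.67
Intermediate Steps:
Function('U')(x) = Add(-5, x)
Function('b')(W, L) = Add(4, Mul(-1, Pow(Add(4, W), -1), Add(-5, L, W))) (Function('b')(W, L) = Add(4, Mul(-1, Mul(Add(L, Add(-5, W)), Pow(Add(W, 4), -1)))) = Add(4, Mul(-1, Mul(Add(-5, L, W), Pow(Add(4, W), -1)))) = Add(4, Mul(-1, Mul(Pow(Add(4, W), -1), Add(-5, L, W)))) = Add(4, Mul(-1, Pow(Add(4, W), -1), Add(-5, L, W))))
Function('G')(D) = Add(Rational(17, 2), Mul(Rational(-1, 6), D)) (Function('G')(D) = Add(Mul(Pow(Add(4, 2), -1), Add(21, Mul(-1, D), Mul(3, 2))), Mul(D, Mul(4, Pow(D, -1)))) = Add(Mul(Pow(6, -1), Add(21, Mul(-1, D), 6)), 4) = Add(Mul(Rational(1, 6), Add(27, Mul(-1, D))), 4) = Add(Add(Rational(9, 2), Mul(Rational(-1, 6), D)), 4) = Add(Rational(17, 2), Mul(Rational(-1, 6), D)))
Mul(Add(-205, Function('G')(23)), Add(268, -270)) = Mul(Add(-205, Add(Rational(17, 2), Mul(Rational(-1, 6), 23))), Add(268, -270)) = Mul(Add(-205, Add(Rational(17, 2), Rational(-23, 6))), -2) = Mul(Add(-205, Rational(14, 3)), -2) = Mul(Rational(-601, 3), -2) = Rational(1202, 3)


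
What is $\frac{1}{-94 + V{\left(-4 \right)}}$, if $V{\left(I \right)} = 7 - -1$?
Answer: $- \frac{1}{86} \approx -0.011628$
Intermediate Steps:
$V{\left(I \right)} = 8$ ($V{\left(I \right)} = 7 + 1 = 8$)
$\frac{1}{-94 + V{\left(-4 \right)}} = \frac{1}{-94 + 8} = \frac{1}{-86} = - \frac{1}{86}$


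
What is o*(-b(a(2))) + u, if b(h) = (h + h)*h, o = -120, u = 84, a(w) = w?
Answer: 1044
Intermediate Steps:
b(h) = 2*h**2 (b(h) = (2*h)*h = 2*h**2)
o*(-b(a(2))) + u = -(-120)*2*2**2 + 84 = -(-120)*2*4 + 84 = -(-120)*8 + 84 = -120*(-8) + 84 = 960 + 84 = 1044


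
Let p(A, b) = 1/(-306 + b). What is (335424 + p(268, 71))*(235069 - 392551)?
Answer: -12413461798998/235 ≈ -5.2823e+10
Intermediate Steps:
(335424 + p(268, 71))*(235069 - 392551) = (335424 + 1/(-306 + 71))*(235069 - 392551) = (335424 + 1/(-235))*(-157482) = (335424 - 1/235)*(-157482) = (78824639/235)*(-157482) = -12413461798998/235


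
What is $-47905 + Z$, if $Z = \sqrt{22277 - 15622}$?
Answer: $-47905 + 11 \sqrt{55} \approx -47823.0$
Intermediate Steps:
$Z = 11 \sqrt{55}$ ($Z = \sqrt{6655} = 11 \sqrt{55} \approx 81.578$)
$-47905 + Z = -47905 + 11 \sqrt{55}$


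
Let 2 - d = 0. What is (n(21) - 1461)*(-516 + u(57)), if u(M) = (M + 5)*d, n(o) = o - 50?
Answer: 584080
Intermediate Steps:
n(o) = -50 + o
d = 2 (d = 2 - 1*0 = 2 + 0 = 2)
u(M) = 10 + 2*M (u(M) = (M + 5)*2 = (5 + M)*2 = 10 + 2*M)
(n(21) - 1461)*(-516 + u(57)) = ((-50 + 21) - 1461)*(-516 + (10 + 2*57)) = (-29 - 1461)*(-516 + (10 + 114)) = -1490*(-516 + 124) = -1490*(-392) = 584080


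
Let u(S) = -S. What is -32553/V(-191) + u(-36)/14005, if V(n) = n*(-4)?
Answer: -455877261/10699820 ≈ -42.606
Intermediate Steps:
V(n) = -4*n
-32553/V(-191) + u(-36)/14005 = -32553/((-4*(-191))) - 1*(-36)/14005 = -32553/764 + 36*(1/14005) = -32553*1/764 + 36/14005 = -32553/764 + 36/14005 = -455877261/10699820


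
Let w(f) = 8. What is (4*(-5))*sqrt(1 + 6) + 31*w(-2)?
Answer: 248 - 20*sqrt(7) ≈ 195.08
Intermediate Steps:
(4*(-5))*sqrt(1 + 6) + 31*w(-2) = (4*(-5))*sqrt(1 + 6) + 31*8 = -20*sqrt(7) + 248 = 248 - 20*sqrt(7)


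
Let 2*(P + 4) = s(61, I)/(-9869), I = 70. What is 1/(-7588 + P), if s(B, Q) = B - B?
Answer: -1/7592 ≈ -0.00013172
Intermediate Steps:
s(B, Q) = 0
P = -4 (P = -4 + (0/(-9869))/2 = -4 + (0*(-1/9869))/2 = -4 + (1/2)*0 = -4 + 0 = -4)
1/(-7588 + P) = 1/(-7588 - 4) = 1/(-7592) = -1/7592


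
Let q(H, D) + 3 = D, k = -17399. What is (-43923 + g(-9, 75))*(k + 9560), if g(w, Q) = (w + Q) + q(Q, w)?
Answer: 343889091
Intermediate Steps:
q(H, D) = -3 + D
g(w, Q) = -3 + Q + 2*w (g(w, Q) = (w + Q) + (-3 + w) = (Q + w) + (-3 + w) = -3 + Q + 2*w)
(-43923 + g(-9, 75))*(k + 9560) = (-43923 + (-3 + 75 + 2*(-9)))*(-17399 + 9560) = (-43923 + (-3 + 75 - 18))*(-7839) = (-43923 + 54)*(-7839) = -43869*(-7839) = 343889091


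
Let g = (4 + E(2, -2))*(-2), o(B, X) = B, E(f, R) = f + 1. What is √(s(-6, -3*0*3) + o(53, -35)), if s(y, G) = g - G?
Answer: √39 ≈ 6.2450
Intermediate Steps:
E(f, R) = 1 + f
g = -14 (g = (4 + (1 + 2))*(-2) = (4 + 3)*(-2) = 7*(-2) = -14)
s(y, G) = -14 - G
√(s(-6, -3*0*3) + o(53, -35)) = √((-14 - (-3*0)*3) + 53) = √((-14 - 0*3) + 53) = √((-14 - 1*0) + 53) = √((-14 + 0) + 53) = √(-14 + 53) = √39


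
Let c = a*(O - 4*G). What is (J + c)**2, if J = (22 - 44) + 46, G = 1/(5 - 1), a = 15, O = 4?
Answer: 4761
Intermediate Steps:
G = 1/4 ≈ 0.25000
J = 24 (J = -22 + 46 = 24)
c = 45 (c = 15*(4 - 4*1/4) = 15*(4 - 1) = 15*3 = 45)
(J + c)**2 = (24 + 45)**2 = 69**2 = 4761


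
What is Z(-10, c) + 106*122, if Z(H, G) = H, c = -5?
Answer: 12922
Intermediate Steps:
Z(-10, c) + 106*122 = -10 + 106*122 = -10 + 12932 = 12922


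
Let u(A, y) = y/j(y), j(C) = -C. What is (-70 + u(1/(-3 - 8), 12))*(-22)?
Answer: 1562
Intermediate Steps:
u(A, y) = -1 (u(A, y) = y/((-y)) = y*(-1/y) = -1)
(-70 + u(1/(-3 - 8), 12))*(-22) = (-70 - 1)*(-22) = -71*(-22) = 1562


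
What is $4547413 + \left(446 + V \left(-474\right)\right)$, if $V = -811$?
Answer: $4932273$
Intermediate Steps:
$4547413 + \left(446 + V \left(-474\right)\right) = 4547413 + \left(446 - -384414\right) = 4547413 + \left(446 + 384414\right) = 4547413 + 384860 = 4932273$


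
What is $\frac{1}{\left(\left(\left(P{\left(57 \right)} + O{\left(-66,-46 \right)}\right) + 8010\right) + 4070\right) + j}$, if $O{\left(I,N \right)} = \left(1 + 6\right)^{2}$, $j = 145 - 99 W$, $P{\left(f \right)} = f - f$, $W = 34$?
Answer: $\frac{1}{8908} \approx 0.00011226$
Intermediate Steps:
$P{\left(f \right)} = 0$
$j = -3221$ ($j = 145 - 3366 = -3221$)
$O{\left(I,N \right)} = 49$ ($O{\left(I,N \right)} = 7^{2} = 49$)
$\frac{1}{\left(\left(\left(P{\left(57 \right)} + O{\left(-66,-46 \right)}\right) + 8010\right) + 4070\right) + j} = \frac{1}{\left(\left(\left(0 + 49\right) + 8010\right) + 4070\right) - 3221} = \frac{1}{\left(\left(49 + 8010\right) + 4070\right) - 3221} = \frac{1}{\left(8059 + 4070\right) - 3221} = \frac{1}{12129 - 3221} = \frac{1}{8908}$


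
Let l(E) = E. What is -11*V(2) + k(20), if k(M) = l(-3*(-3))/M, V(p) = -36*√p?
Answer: 9/20 + 396*√2 ≈ 560.48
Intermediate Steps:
k(M) = 9/M (k(M) = (-3*(-3))/M = 9/M)
-11*V(2) + k(20) = -(-396)*√2 + 9/20 = 396*√2 + 9*(1/20) = 396*√2 + 9/20 = 9/20 + 396*√2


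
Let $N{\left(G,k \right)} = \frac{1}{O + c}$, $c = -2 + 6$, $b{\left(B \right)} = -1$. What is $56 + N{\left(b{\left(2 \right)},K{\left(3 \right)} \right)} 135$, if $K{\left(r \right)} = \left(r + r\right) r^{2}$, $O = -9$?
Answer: $29$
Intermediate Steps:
$c = 4$
$K{\left(r \right)} = 2 r^{3}$ ($K{\left(r \right)} = 2 r r^{2} = 2 r^{3}$)
$N{\left(G,k \right)} = - \frac{1}{5}$ ($N{\left(G,k \right)} = \frac{1}{-9 + 4} = \frac{1}{-5} = - \frac{1}{5}$)
$56 + N{\left(b{\left(2 \right)},K{\left(3 \right)} \right)} 135 = 56 - 27 = 29$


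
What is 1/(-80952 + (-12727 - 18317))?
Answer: -1/111996 ≈ -8.9289e-6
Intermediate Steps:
1/(-80952 + (-12727 - 18317)) = 1/(-80952 - 31044) = 1/(-111996) = -1/111996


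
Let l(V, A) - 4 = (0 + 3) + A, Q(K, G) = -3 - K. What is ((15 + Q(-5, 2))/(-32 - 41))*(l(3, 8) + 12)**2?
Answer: -12393/73 ≈ -169.77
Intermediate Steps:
l(V, A) = 7 + A (l(V, A) = 4 + ((0 + 3) + A) = 4 + (3 + A) = 7 + A)
((15 + Q(-5, 2))/(-32 - 41))*(l(3, 8) + 12)**2 = ((15 + (-3 - 1*(-5)))/(-32 - 41))*((7 + 8) + 12)**2 = ((15 + (-3 + 5))/(-73))*(15 + 12)**2 = ((15 + 2)*(-1/73))*27**2 = (17*(-1/73))*729 = -17/73*729 = -12393/73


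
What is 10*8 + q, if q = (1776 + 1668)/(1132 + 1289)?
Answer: 65708/807 ≈ 81.423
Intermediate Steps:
q = 1148/807 (q = 3444/2421 = 3444*(1/2421) = 1148/807 ≈ 1.4226)
10*8 + q = 10*8 + 1148/807 = 80 + 1148/807 = 65708/807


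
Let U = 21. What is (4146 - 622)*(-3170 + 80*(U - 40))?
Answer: -16527560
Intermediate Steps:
(4146 - 622)*(-3170 + 80*(U - 40)) = (4146 - 622)*(-3170 + 80*(21 - 40)) = 3524*(-3170 + 80*(-19)) = 3524*(-3170 - 1520) = 3524*(-4690) = -16527560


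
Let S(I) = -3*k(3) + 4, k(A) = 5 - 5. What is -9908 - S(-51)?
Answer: -9912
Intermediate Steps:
k(A) = 0
S(I) = 4 (S(I) = -3*0 + 4 = 0 + 4 = 4)
-9908 - S(-51) = -9908 - 1*4 = -9908 - 4 = -9912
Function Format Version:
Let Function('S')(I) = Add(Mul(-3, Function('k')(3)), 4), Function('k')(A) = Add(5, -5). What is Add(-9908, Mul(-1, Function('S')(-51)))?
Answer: -9912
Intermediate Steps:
Function('k')(A) = 0
Function('S')(I) = 4 (Function('S')(I) = Add(Mul(-3, 0), 4) = Add(0, 4) = 4)
Add(-9908, Mul(-1, Function('S')(-51))) = Add(-9908, Mul(-1, 4)) = Add(-9908, -4) = -9912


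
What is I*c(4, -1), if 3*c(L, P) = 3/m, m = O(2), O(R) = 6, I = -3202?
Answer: -1601/3 ≈ -533.67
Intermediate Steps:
m = 6
c(L, P) = 1/6 (c(L, P) = (3/6)/3 = (3*(1/6))/3 = (1/3)*(1/2) = 1/6)
I*c(4, -1) = -3202*1/6 = -1601/3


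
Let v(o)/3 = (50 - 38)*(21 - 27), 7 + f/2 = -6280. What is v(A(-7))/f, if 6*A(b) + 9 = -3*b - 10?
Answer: 108/6287 ≈ 0.017178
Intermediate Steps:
f = -12574 (f = -14 + 2*(-6280) = -14 - 12560 = -12574)
A(b) = -19/6 - b/2 (A(b) = -3/2 + (-3*b - 10)/6 = -3/2 + (-10 - 3*b)/6 = -3/2 + (-5/3 - b/2) = -19/6 - b/2)
v(o) = -216 (v(o) = 3*((50 - 38)*(21 - 27)) = 3*(12*(-6)) = 3*(-72) = -216)
v(A(-7))/f = -216/(-12574) = -216*(-1/12574) = 108/6287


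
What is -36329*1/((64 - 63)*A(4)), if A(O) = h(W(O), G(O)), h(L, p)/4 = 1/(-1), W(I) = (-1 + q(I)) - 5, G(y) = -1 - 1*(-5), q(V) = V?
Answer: 36329/4 ≈ 9082.3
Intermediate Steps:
G(y) = 4 (G(y) = -1 + 5 = 4)
W(I) = -6 + I (W(I) = (-1 + I) - 5 = -6 + I)
h(L, p) = -4 (h(L, p) = 4/(-1) = 4*(-1) = -4)
A(O) = -4
-36329*1/((64 - 63)*A(4)) = -36329*(-1/(4*(64 - 63))) = -36329/(1*(-4)) = -36329/(-4) = -36329*(-1/4) = 36329/4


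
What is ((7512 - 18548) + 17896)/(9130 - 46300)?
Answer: -98/531 ≈ -0.18456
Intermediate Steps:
((7512 - 18548) + 17896)/(9130 - 46300) = (-11036 + 17896)/(-37170) = 6860*(-1/37170) = -98/531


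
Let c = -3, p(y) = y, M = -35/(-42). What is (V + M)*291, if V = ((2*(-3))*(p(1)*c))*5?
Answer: 52865/2 ≈ 26433.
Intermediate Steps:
M = ⅚ (M = -35*(-1/42) = ⅚ ≈ 0.83333)
V = 90 (V = ((2*(-3))*(1*(-3)))*5 = -6*(-3)*5 = 18*5 = 90)
(V + M)*291 = (90 + ⅚)*291 = (545/6)*291 = 52865/2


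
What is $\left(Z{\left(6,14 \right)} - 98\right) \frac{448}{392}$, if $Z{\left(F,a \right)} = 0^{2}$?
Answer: $-112$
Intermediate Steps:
$Z{\left(F,a \right)} = 0$
$\left(Z{\left(6,14 \right)} - 98\right) \frac{448}{392} = \left(0 - 98\right) \frac{448}{392} = - 98 \cdot 448 \cdot \frac{1}{392} = \left(-98\right) \frac{8}{7} = -112$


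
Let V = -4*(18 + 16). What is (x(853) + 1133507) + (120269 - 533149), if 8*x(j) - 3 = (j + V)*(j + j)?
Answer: 6988221/8 ≈ 8.7353e+5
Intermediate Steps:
V = -136 (V = -4*34 = -136)
x(j) = 3/8 + j*(-136 + j)/4 (x(j) = 3/8 + ((j - 136)*(j + j))/8 = 3/8 + ((-136 + j)*(2*j))/8 = 3/8 + (2*j*(-136 + j))/8 = 3/8 + j*(-136 + j)/4)
(x(853) + 1133507) + (120269 - 533149) = ((3/8 - 34*853 + (¼)*853²) + 1133507) + (120269 - 533149) = ((3/8 - 29002 + (¼)*727609) + 1133507) - 412880 = ((3/8 - 29002 + 727609/4) + 1133507) - 412880 = (1223205/8 + 1133507) - 412880 = 10291261/8 - 412880 = 6988221/8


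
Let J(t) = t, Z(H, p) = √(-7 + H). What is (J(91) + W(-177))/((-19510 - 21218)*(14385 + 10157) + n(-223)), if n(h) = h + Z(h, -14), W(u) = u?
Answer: 85961024714/999093803391146631 + 86*I*√230/999093803391146631 ≈ 8.6039e-8 + 1.3054e-15*I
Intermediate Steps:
n(h) = h + √(-7 + h)
(J(91) + W(-177))/((-19510 - 21218)*(14385 + 10157) + n(-223)) = (91 - 177)/((-19510 - 21218)*(14385 + 10157) + (-223 + √(-7 - 223))) = -86/(-40728*24542 + (-223 + √(-230))) = -86/(-999546576 + (-223 + I*√230)) = -86/(-999546799 + I*√230)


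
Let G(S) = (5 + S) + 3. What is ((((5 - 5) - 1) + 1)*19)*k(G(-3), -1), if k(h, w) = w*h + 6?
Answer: 0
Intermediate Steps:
G(S) = 8 + S
k(h, w) = 6 + h*w (k(h, w) = h*w + 6 = 6 + h*w)
((((5 - 5) - 1) + 1)*19)*k(G(-3), -1) = ((((5 - 5) - 1) + 1)*19)*(6 + (8 - 3)*(-1)) = (((0 - 1) + 1)*19)*(6 + 5*(-1)) = ((-1 + 1)*19)*(6 - 5) = (0*19)*1 = 0*1 = 0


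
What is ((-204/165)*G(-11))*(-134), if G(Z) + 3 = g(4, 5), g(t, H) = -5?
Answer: -72896/55 ≈ -1325.4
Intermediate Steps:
G(Z) = -8 (G(Z) = -3 - 5 = -8)
((-204/165)*G(-11))*(-134) = (-204/165*(-8))*(-134) = (-204*1/165*(-8))*(-134) = -68/55*(-8)*(-134) = (544/55)*(-134) = -72896/55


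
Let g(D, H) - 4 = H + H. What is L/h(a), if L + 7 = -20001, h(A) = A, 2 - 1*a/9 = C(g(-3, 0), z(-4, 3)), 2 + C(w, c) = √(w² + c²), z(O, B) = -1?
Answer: 80032/9 + 20008*√17/9 ≈ 18059.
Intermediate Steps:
g(D, H) = 4 + 2*H (g(D, H) = 4 + (H + H) = 4 + 2*H)
C(w, c) = -2 + √(c² + w²) (C(w, c) = -2 + √(w² + c²) = -2 + √(c² + w²))
a = 36 - 9*√17 (a = 18 - 9*(-2 + √((-1)² + (4 + 2*0)²)) = 18 - 9*(-2 + √(1 + (4 + 0)²)) = 18 - 9*(-2 + √(1 + 4²)) = 18 - 9*(-2 + √(1 + 16)) = 18 - 9*(-2 + √17) = 18 + (18 - 9*√17) = 36 - 9*√17 ≈ -1.1080)
L = -20008 (L = -7 - 20001 = -20008)
L/h(a) = -20008/(36 - 9*√17)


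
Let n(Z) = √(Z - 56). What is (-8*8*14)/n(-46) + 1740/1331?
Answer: 1740/1331 + 448*I*√102/51 ≈ 1.3073 + 88.717*I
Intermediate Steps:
n(Z) = √(-56 + Z)
(-8*8*14)/n(-46) + 1740/1331 = (-8*8*14)/(√(-56 - 46)) + 1740/1331 = (-64*14)/(√(-102)) + 1740*(1/1331) = -896*(-I*√102/102) + 1740/1331 = -(-448)*I*√102/51 + 1740/1331 = 448*I*√102/51 + 1740/1331 = 1740/1331 + 448*I*√102/51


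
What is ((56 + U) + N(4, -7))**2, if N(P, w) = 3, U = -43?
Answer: 256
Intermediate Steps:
((56 + U) + N(4, -7))**2 = ((56 - 43) + 3)**2 = (13 + 3)**2 = 16**2 = 256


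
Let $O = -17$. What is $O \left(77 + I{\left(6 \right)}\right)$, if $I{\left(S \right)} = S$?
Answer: $-1411$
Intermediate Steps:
$O \left(77 + I{\left(6 \right)}\right) = - 17 \left(77 + 6\right) = \left(-17\right) 83 = -1411$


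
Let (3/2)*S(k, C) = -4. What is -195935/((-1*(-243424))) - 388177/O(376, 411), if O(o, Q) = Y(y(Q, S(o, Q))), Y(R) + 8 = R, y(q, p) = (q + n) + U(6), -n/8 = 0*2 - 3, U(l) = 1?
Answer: -23643864557/26046368 ≈ -907.76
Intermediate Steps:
S(k, C) = -8/3 (S(k, C) = (2/3)*(-4) = -8/3)
n = 24 (n = -8*(0*2 - 3) = -8*(0 - 3) = -8*(-3) = 24)
y(q, p) = 25 + q (y(q, p) = (q + 24) + 1 = (24 + q) + 1 = 25 + q)
Y(R) = -8 + R
O(o, Q) = 17 + Q (O(o, Q) = -8 + (25 + Q) = 17 + Q)
-195935/((-1*(-243424))) - 388177/O(376, 411) = -195935/((-1*(-243424))) - 388177/(17 + 411) = -195935/243424 - 388177/428 = -23643864557/26046368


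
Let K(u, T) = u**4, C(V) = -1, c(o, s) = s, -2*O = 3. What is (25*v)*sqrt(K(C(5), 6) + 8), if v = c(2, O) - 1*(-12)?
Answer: 1575/2 ≈ 787.50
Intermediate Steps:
O = -3/2 (O = -1/2*3 = -3/2 ≈ -1.5000)
v = 21/2 (v = -3/2 - 1*(-12) = -3/2 + 12 = 21/2 ≈ 10.500)
(25*v)*sqrt(K(C(5), 6) + 8) = (25*(21/2))*sqrt((-1)**4 + 8) = 525*sqrt(1 + 8)/2 = 525*sqrt(9)/2 = (525/2)*3 = 1575/2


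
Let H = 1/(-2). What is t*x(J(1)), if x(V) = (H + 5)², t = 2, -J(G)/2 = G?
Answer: 81/2 ≈ 40.500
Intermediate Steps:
J(G) = -2*G
H = -½ ≈ -0.50000
x(V) = 81/4 (x(V) = (-½ + 5)² = (9/2)² = 81/4)
t*x(J(1)) = 2*(81/4) = 81/2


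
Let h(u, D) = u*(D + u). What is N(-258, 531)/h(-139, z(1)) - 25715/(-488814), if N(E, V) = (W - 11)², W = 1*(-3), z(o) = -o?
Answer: 21293623/339725730 ≈ 0.062679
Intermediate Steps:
W = -3
N(E, V) = 196 (N(E, V) = (-3 - 11)² = (-14)² = 196)
N(-258, 531)/h(-139, z(1)) - 25715/(-488814) = 196/((-139*(-1*1 - 139))) - 25715/(-488814) = 196/((-139*(-1 - 139))) - 25715*(-1/488814) = 196/((-139*(-140))) + 25715/488814 = 196/19460 + 25715/488814 = 196*(1/19460) + 25715/488814 = 7/695 + 25715/488814 = 21293623/339725730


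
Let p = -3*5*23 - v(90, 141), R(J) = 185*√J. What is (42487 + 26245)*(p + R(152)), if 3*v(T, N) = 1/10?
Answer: -355722466/15 + 25430840*√38 ≈ 1.3305e+8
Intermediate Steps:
v(T, N) = 1/30 (v(T, N) = (⅓)/10 = (⅓)*(⅒) = 1/30)
p = -10351/30 (p = -3*5*23 - 1*1/30 = -15*23 - 1/30 = -345 - 1/30 = -10351/30 ≈ -345.03)
(42487 + 26245)*(p + R(152)) = (42487 + 26245)*(-10351/30 + 185*√152) = 68732*(-10351/30 + 185*(2*√38)) = 68732*(-10351/30 + 370*√38) = -355722466/15 + 25430840*√38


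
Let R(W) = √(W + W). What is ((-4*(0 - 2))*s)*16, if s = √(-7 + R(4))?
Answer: 128*√(-7 + 2*√2) ≈ 261.43*I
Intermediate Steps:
R(W) = √2*√W (R(W) = √(2*W) = √2*√W)
s = √(-7 + 2*√2) (s = √(-7 + √2*√4) = √(-7 + √2*2) = √(-7 + 2*√2) ≈ 2.0424*I)
((-4*(0 - 2))*s)*16 = ((-4*(0 - 2))*√(-7 + 2*√2))*16 = ((-4*(-2))*√(-7 + 2*√2))*16 = (8*√(-7 + 2*√2))*16 = 128*√(-7 + 2*√2)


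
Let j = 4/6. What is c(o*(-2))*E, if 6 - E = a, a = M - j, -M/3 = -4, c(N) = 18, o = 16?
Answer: -96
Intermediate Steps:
j = 2/3 (j = 4*(1/6) = 2/3 ≈ 0.66667)
M = 12 (M = -3*(-4) = 12)
a = 34/3 (a = 12 - 1*2/3 = 12 - 2/3 = 34/3 ≈ 11.333)
E = -16/3 (E = 6 - 1*34/3 = 6 - 34/3 = -16/3 ≈ -5.3333)
c(o*(-2))*E = 18*(-16/3) = -96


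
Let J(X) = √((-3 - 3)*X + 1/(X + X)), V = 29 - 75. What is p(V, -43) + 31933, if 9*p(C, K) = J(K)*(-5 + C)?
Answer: 31933 - 17*√1908082/258 ≈ 31842.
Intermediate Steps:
V = -46
J(X) = √(1/(2*X) - 6*X) (J(X) = √(-6*X + 1/(2*X)) = √(1/(2*X) - 6*X))
p(C, K) = √(-24*K + 2/K)*(-5 + C)/18 (p(C, K) = ((√(-24*K + 2/K)/2)*(-5 + C))/9 = (√(-24*K + 2/K)*(-5 + C)/2)/9 = √(-24*K + 2/K)*(-5 + C)/18)
p(V, -43) + 31933 = √2*√((1 - 12*(-43)²)/(-43))*(-5 - 46)/18 + 31933 = (1/18)*√2*√(-(1 - 12*1849)/43)*(-51) + 31933 = (1/18)*√2*√(-(1 - 22188)/43)*(-51) + 31933 = (1/18)*√2*√(-1/43*(-22187))*(-51) + 31933 = (1/18)*√2*√(22187/43)*(-51) + 31933 = (1/18)*√2*(√954041/43)*(-51) + 31933 = -17*√1908082/258 + 31933 = 31933 - 17*√1908082/258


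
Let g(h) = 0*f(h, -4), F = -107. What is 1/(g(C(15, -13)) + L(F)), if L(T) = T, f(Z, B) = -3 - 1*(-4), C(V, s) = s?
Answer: -1/107 ≈ -0.0093458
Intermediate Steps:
f(Z, B) = 1 (f(Z, B) = -3 + 4 = 1)
g(h) = 0 (g(h) = 0*1 = 0)
1/(g(C(15, -13)) + L(F)) = 1/(0 - 107) = 1/(-107) = -1/107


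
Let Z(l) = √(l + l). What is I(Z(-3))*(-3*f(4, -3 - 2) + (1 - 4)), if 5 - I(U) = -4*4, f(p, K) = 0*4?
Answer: -63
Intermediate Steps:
f(p, K) = 0
Z(l) = √2*√l (Z(l) = √(2*l) = √2*√l)
I(U) = 21 (I(U) = 5 - (-4)*4 = 5 - 1*(-16) = 5 + 16 = 21)
I(Z(-3))*(-3*f(4, -3 - 2) + (1 - 4)) = 21*(-3*0 + (1 - 4)) = 21*(0 - 3) = 21*(-3) = -63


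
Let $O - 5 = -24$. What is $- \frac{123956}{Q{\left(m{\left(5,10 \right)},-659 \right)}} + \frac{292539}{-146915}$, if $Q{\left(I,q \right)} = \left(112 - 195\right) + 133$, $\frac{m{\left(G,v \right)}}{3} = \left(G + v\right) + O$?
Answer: $- \frac{1822562269}{734575} \approx -2481.1$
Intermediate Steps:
$O = -19$ ($O = 5 - 24 = -19$)
$m{\left(G,v \right)} = -57 + 3 G + 3 v$ ($m{\left(G,v \right)} = 3 \left(\left(G + v\right) - 19\right) = 3 \left(-19 + G + v\right) = -57 + 3 G + 3 v$)
$Q{\left(I,q \right)} = 50$ ($Q{\left(I,q \right)} = -83 + 133 = 50$)
$- \frac{123956}{Q{\left(m{\left(5,10 \right)},-659 \right)}} + \frac{292539}{-146915} = - \frac{123956}{50} + \frac{292539}{-146915} = \left(-123956\right) \frac{1}{50} + 292539 \left(- \frac{1}{146915}\right) = - \frac{61978}{25} - \frac{292539}{146915} = - \frac{1822562269}{734575}$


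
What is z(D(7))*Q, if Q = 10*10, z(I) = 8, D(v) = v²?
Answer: 800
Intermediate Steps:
Q = 100
z(D(7))*Q = 8*100 = 800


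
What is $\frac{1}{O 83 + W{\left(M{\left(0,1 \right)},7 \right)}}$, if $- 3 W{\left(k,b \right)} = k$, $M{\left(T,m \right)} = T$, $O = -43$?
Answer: $- \frac{1}{3569} \approx -0.00028019$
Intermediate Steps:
$W{\left(k,b \right)} = - \frac{k}{3}$
$\frac{1}{O 83 + W{\left(M{\left(0,1 \right)},7 \right)}} = \frac{1}{\left(-43\right) 83 - 0} = \frac{1}{-3569 + 0} = \frac{1}{-3569} = - \frac{1}{3569}$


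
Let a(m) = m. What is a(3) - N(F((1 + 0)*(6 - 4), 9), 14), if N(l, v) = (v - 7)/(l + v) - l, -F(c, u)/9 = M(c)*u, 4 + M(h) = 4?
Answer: 5/2 ≈ 2.5000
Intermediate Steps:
M(h) = 0 (M(h) = -4 + 4 = 0)
F(c, u) = 0 (F(c, u) = -0*u = -9*0 = 0)
N(l, v) = -l + (-7 + v)/(l + v) (N(l, v) = (-7 + v)/(l + v) - l = -l + (-7 + v)/(l + v))
a(3) - N(F((1 + 0)*(6 - 4), 9), 14) = 3 - (-7 + 14 - 1*0**2 - 1*0*14)/(0 + 14) = 3 - (-7 + 14 - 1*0 + 0)/14 = 3 - (-7 + 14 + 0 + 0)/14 = 3 - 7/14 = 3 - 1*1/2 = 3 - 1/2 = 5/2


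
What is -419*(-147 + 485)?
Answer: -141622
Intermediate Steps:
-419*(-147 + 485) = -419*338 = -141622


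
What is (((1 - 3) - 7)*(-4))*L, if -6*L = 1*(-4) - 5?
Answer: 54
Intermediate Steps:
L = 3/2 (L = -(1*(-4) - 5)/6 = -(-4 - 5)/6 = -1/6*(-9) = 3/2 ≈ 1.5000)
(((1 - 3) - 7)*(-4))*L = (((1 - 3) - 7)*(-4))*(3/2) = ((-2 - 7)*(-4))*(3/2) = -9*(-4)*(3/2) = 36*(3/2) = 54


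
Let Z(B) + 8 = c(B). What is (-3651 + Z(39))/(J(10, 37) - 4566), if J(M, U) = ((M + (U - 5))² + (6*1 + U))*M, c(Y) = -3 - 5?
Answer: -3667/13504 ≈ -0.27155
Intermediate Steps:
c(Y) = -8
Z(B) = -16 (Z(B) = -8 - 8 = -16)
J(M, U) = M*(6 + U + (-5 + M + U)²) (J(M, U) = ((M + (-5 + U))² + (6 + U))*M = ((-5 + M + U)² + (6 + U))*M = (6 + U + (-5 + M + U)²)*M = M*(6 + U + (-5 + M + U)²))
(-3651 + Z(39))/(J(10, 37) - 4566) = (-3651 - 16)/(10*(6 + 37 + (-5 + 10 + 37)²) - 4566) = -3667/(10*(6 + 37 + 42²) - 4566) = -3667/(10*(6 + 37 + 1764) - 4566) = -3667/(10*1807 - 4566) = -3667/(18070 - 4566) = -3667/13504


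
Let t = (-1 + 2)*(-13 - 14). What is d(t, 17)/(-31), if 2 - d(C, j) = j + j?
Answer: 32/31 ≈ 1.0323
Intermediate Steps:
t = -27 (t = 1*(-27) = -27)
d(C, j) = 2 - 2*j (d(C, j) = 2 - (j + j) = 2 - 2*j)
d(t, 17)/(-31) = (2 - 2*17)/(-31) = (2 - 34)*(-1/31) = -32*(-1/31) = 32/31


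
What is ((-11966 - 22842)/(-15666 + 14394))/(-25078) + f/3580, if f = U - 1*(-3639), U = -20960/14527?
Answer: 105239588758063/103685730048660 ≈ 1.0150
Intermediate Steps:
U = -20960/14527 (U = -20960*1/14527 = -20960/14527 ≈ -1.4428)
f = 52842793/14527 (f = -20960/14527 - 1*(-3639) = -20960/14527 + 3639 = 52842793/14527 ≈ 3637.6)
((-11966 - 22842)/(-15666 + 14394))/(-25078) + f/3580 = ((-11966 - 22842)/(-15666 + 14394))/(-25078) + (52842793/14527)/3580 = -34808/(-1272)*(-1/25078) + (52842793/14527)*(1/3580) = -34808*(-1/1272)*(-1/25078) + 52842793/52006660 = (4351/159)*(-1/25078) + 52842793/52006660 = -4351/3987402 + 52842793/52006660 = 105239588758063/103685730048660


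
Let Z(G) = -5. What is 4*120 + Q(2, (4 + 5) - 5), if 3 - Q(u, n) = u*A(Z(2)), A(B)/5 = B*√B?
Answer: 483 + 50*I*√5 ≈ 483.0 + 111.8*I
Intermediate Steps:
A(B) = 5*B^(3/2) (A(B) = 5*(B*√B) = 5*B^(3/2))
Q(u, n) = 3 + 25*I*u*√5 (Q(u, n) = 3 - u*5*(-5)^(3/2) = 3 - u*5*(-5*I*√5) = 3 - u*(-25*I*√5) = 3 - (-25)*I*u*√5 = 3 + 25*I*u*√5)
4*120 + Q(2, (4 + 5) - 5) = 4*120 + (3 + 25*I*2*√5) = 480 + (3 + 50*I*√5) = 483 + 50*I*√5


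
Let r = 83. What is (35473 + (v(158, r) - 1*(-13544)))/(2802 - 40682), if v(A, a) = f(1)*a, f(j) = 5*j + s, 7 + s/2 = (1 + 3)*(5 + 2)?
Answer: -26459/18940 ≈ -1.3970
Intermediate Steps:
s = 42 (s = -14 + 2*((1 + 3)*(5 + 2)) = -14 + 2*(4*7) = -14 + 2*28 = -14 + 56 = 42)
f(j) = 42 + 5*j (f(j) = 5*j + 42 = 42 + 5*j)
v(A, a) = 47*a (v(A, a) = (42 + 5*1)*a = (42 + 5)*a = 47*a)
(35473 + (v(158, r) - 1*(-13544)))/(2802 - 40682) = (35473 + (47*83 - 1*(-13544)))/(2802 - 40682) = (35473 + (3901 + 13544))/(-37880) = (35473 + 17445)*(-1/37880) = 52918*(-1/37880) = -26459/18940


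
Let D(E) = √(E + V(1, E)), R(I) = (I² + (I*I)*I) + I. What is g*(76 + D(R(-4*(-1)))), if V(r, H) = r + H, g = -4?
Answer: -356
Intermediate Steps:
R(I) = I + I² + I³ (R(I) = (I² + I²*I) + I = (I² + I³) + I = I + I² + I³)
V(r, H) = H + r
D(E) = √(1 + 2*E) (D(E) = √(E + (E + 1)) = √(E + (1 + E)) = √(1 + 2*E))
g*(76 + D(R(-4*(-1)))) = -4*(76 + √(1 + 2*((-4*(-1))*(1 - 4*(-1) + (-4*(-1))²)))) = -4*(76 + √(1 + 2*(4*(1 + 4 + 4²)))) = -4*(76 + √(1 + 2*(4*(1 + 4 + 16)))) = -4*(76 + √(1 + 2*(4*21))) = -4*(76 + √(1 + 2*84)) = -4*(76 + √(1 + 168)) = -4*(76 + √169) = -4*(76 + 13) = -4*89 = -356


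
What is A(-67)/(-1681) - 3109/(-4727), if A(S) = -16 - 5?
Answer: 5325496/7946087 ≈ 0.67020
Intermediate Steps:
A(S) = -21
A(-67)/(-1681) - 3109/(-4727) = -21/(-1681) - 3109/(-4727) = -21*(-1/1681) - 3109*(-1/4727) = 21/1681 + 3109/4727 = 5325496/7946087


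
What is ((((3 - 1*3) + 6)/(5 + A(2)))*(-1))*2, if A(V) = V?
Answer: -12/7 ≈ -1.7143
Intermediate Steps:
((((3 - 1*3) + 6)/(5 + A(2)))*(-1))*2 = ((((3 - 1*3) + 6)/(5 + 2))*(-1))*2 = ((((3 - 3) + 6)/7)*(-1))*2 = (((0 + 6)*(1/7))*(-1))*2 = ((6*(1/7))*(-1))*2 = ((6/7)*(-1))*2 = -6/7*2 = -12/7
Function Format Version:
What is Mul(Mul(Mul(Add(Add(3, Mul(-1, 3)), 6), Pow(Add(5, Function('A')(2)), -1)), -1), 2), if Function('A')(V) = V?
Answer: Rational(-12, 7) ≈ -1.7143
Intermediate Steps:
Mul(Mul(Mul(Add(Add(3, Mul(-1, 3)), 6), Pow(Add(5, Function('A')(2)), -1)), -1), 2) = Mul(Mul(Mul(Add(Add(3, Mul(-1, 3)), 6), Pow(Add(5, 2), -1)), -1), 2) = Mul(Mul(Mul(Add(Add(3, -3), 6), Pow(7, -1)), -1), 2) = Mul(Mul(Mul(Add(0, 6), Rational(1, 7)), -1), 2) = Mul(Mul(Mul(6, Rational(1, 7)), -1), 2) = Mul(Mul(Rational(6, 7), -1), 2) = Mul(Rational(-6, 7), 2) = Rational(-12, 7)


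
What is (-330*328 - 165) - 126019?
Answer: -234424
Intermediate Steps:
(-330*328 - 165) - 126019 = (-108240 - 165) - 126019 = -108405 - 126019 = -234424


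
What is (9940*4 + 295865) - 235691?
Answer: 99934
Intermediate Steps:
(9940*4 + 295865) - 235691 = (39760 + 295865) - 235691 = 335625 - 235691 = 99934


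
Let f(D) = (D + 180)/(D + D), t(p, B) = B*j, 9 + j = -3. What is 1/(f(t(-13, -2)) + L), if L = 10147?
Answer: 4/40605 ≈ 9.8510e-5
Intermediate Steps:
j = -12 (j = -9 - 3 = -12)
t(p, B) = -12*B (t(p, B) = B*(-12) = -12*B)
f(D) = (180 + D)/(2*D) (f(D) = (180 + D)/((2*D)) = (180 + D)*(1/(2*D)) = (180 + D)/(2*D))
1/(f(t(-13, -2)) + L) = 1/((180 - 12*(-2))/(2*((-12*(-2)))) + 10147) = 1/((½)*(180 + 24)/24 + 10147) = 1/((½)*(1/24)*204 + 10147) = 1/(17/4 + 10147) = 1/(40605/4) = 4/40605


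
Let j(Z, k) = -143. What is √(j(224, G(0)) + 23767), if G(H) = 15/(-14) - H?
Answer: 2*√5906 ≈ 153.70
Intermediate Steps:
G(H) = -15/14 - H (G(H) = 15*(-1/14) - H = -15/14 - H)
√(j(224, G(0)) + 23767) = √(-143 + 23767) = √23624 = 2*√5906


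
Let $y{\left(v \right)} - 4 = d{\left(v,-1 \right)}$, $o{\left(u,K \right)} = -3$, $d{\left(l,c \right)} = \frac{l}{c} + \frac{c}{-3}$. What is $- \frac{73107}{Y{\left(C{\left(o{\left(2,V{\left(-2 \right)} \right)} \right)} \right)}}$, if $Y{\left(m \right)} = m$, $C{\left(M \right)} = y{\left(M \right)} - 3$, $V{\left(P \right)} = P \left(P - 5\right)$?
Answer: $- \frac{219321}{13} \approx -16871.0$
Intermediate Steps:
$d{\left(l,c \right)} = - \frac{c}{3} + \frac{l}{c}$ ($d{\left(l,c \right)} = \frac{l}{c} + c \left(- \frac{1}{3}\right) = \frac{l}{c} - \frac{c}{3} = - \frac{c}{3} + \frac{l}{c}$)
$V{\left(P \right)} = P \left(-5 + P\right)$
$y{\left(v \right)} = \frac{13}{3} - v$ ($y{\left(v \right)} = 4 + \left(\left(- \frac{1}{3}\right) \left(-1\right) + \frac{v}{-1}\right) = 4 + \left(\frac{1}{3} + v \left(-1\right)\right) = 4 - \left(- \frac{1}{3} + v\right) = \frac{13}{3} - v$)
$C{\left(M \right)} = \frac{4}{3} - M$ ($C{\left(M \right)} = \left(\frac{13}{3} - M\right) - 3 = \frac{4}{3} - M$)
$- \frac{73107}{Y{\left(C{\left(o{\left(2,V{\left(-2 \right)} \right)} \right)} \right)}} = - \frac{73107}{\frac{4}{3} - -3} = - \frac{73107}{\frac{4}{3} + 3} = - \frac{73107}{\frac{13}{3}} = \left(-73107\right) \frac{3}{13} = - \frac{219321}{13}$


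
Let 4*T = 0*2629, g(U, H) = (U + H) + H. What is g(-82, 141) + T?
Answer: 200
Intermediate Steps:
g(U, H) = U + 2*H (g(U, H) = (H + U) + H = U + 2*H)
T = 0 (T = (0*2629)/4 = (1/4)*0 = 0)
g(-82, 141) + T = (-82 + 2*141) + 0 = (-82 + 282) + 0 = 200 + 0 = 200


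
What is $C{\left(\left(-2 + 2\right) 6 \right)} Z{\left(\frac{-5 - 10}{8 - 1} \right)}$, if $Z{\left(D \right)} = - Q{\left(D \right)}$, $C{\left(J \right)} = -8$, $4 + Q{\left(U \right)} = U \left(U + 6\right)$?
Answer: $- \frac{4808}{49} \approx -98.122$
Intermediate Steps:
$Q{\left(U \right)} = -4 + U \left(6 + U\right)$ ($Q{\left(U \right)} = -4 + U \left(U + 6\right) = -4 + U \left(6 + U\right)$)
$Z{\left(D \right)} = 4 - D^{2} - 6 D$ ($Z{\left(D \right)} = - (-4 + D^{2} + 6 D) = 4 - D^{2} - 6 D$)
$C{\left(\left(-2 + 2\right) 6 \right)} Z{\left(\frac{-5 - 10}{8 - 1} \right)} = - 8 \left(4 - \left(\frac{-5 - 10}{8 - 1}\right)^{2} - 6 \frac{-5 - 10}{8 - 1}\right) = - 8 \left(4 - \left(- \frac{15}{7}\right)^{2} - 6 \left(- \frac{15}{7}\right)\right) = - 8 \left(4 - \left(\left(-15\right) \frac{1}{7}\right)^{2} - 6 \left(\left(-15\right) \frac{1}{7}\right)\right) = - 8 \left(4 - \left(- \frac{15}{7}\right)^{2} - - \frac{90}{7}\right) = - 8 \left(4 - \frac{225}{49} + \frac{90}{7}\right) = \left(-8\right) \frac{601}{49} = - \frac{4808}{49}$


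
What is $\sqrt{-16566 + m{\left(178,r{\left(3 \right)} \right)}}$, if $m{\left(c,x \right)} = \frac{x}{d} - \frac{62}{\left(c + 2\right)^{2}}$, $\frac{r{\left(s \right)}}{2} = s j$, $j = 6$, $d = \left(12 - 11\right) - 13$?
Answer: $\frac{i \sqrt{536835662}}{180} \approx 128.72 i$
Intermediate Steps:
$d = -12$ ($d = 1 - 13 = -12$)
$r{\left(s \right)} = 12 s$ ($r{\left(s \right)} = 2 s 6 = 2 \cdot 6 s = 12 s$)
$m{\left(c,x \right)} = - \frac{62}{\left(2 + c\right)^{2}} - \frac{x}{12}$ ($m{\left(c,x \right)} = \frac{x}{-12} - \frac{62}{\left(c + 2\right)^{2}} = x \left(- \frac{1}{12}\right) - \frac{62}{\left(2 + c\right)^{2}} = - \frac{x}{12} - \frac{62}{\left(2 + c\right)^{2}} = - \frac{62}{\left(2 + c\right)^{2}} - \frac{x}{12}$)
$\sqrt{-16566 + m{\left(178,r{\left(3 \right)} \right)}} = \sqrt{-16566 - \left(\frac{62}{\left(2 + 178\right)^{2}} + \frac{1}{12} \cdot 12 \cdot 3\right)} = \sqrt{-16566 - \left(3 + \frac{62}{32400}\right)} = \sqrt{-16566 - \frac{48631}{16200}} = \sqrt{- \frac{268417831}{16200}} = \frac{i \sqrt{536835662}}{180}$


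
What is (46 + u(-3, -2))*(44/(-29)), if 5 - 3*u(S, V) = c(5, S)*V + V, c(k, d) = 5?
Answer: -6820/87 ≈ -78.391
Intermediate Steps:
u(S, V) = 5/3 - 2*V (u(S, V) = 5/3 - (5*V + V)/3 = 5/3 - 2*V)
(46 + u(-3, -2))*(44/(-29)) = (46 + (5/3 - 2*(-2)))*(44/(-29)) = (46 + (5/3 + 4))*(44*(-1/29)) = (46 + 17/3)*(-44/29) = (155/3)*(-44/29) = -6820/87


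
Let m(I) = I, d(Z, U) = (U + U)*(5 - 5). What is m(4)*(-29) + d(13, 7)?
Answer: -116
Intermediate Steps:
d(Z, U) = 0 (d(Z, U) = (2*U)*0 = 0)
m(4)*(-29) + d(13, 7) = 4*(-29) + 0 = -116 + 0 = -116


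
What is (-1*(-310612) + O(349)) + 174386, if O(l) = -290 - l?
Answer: 484359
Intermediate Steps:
(-1*(-310612) + O(349)) + 174386 = (-1*(-310612) + (-290 - 1*349)) + 174386 = (310612 + (-290 - 349)) + 174386 = (310612 - 639) + 174386 = 309973 + 174386 = 484359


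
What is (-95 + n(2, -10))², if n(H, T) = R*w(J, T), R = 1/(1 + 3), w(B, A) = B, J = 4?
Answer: 8836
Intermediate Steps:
R = ¼ (R = 1/4 = ¼ ≈ 0.25000)
n(H, T) = 1 (n(H, T) = (¼)*4 = 1)
(-95 + n(2, -10))² = (-95 + 1)² = (-94)² = 8836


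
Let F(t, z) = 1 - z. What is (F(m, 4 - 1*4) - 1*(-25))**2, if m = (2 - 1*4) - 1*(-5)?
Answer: 676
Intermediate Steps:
m = 3 (m = (2 - 4) + 5 = -2 + 5 = 3)
(F(m, 4 - 1*4) - 1*(-25))**2 = ((1 - (4 - 1*4)) - 1*(-25))**2 = ((1 - (4 - 4)) + 25)**2 = ((1 - 1*0) + 25)**2 = ((1 + 0) + 25)**2 = (1 + 25)**2 = 26**2 = 676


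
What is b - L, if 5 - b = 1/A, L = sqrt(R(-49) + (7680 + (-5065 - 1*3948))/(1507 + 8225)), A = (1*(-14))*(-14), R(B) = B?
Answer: 979/196 - I*sqrt(1163463033)/4866 ≈ 4.9949 - 7.0098*I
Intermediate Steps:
A = 196 (A = -14*(-14) = 196)
L = I*sqrt(1163463033)/4866 (L = sqrt(-49 + (7680 + (-5065 - 1*3948))/(1507 + 8225)) = sqrt(-49 + (7680 + (-5065 - 3948))/9732) = sqrt(-49 + (7680 - 9013)*(1/9732)) = sqrt(-49 - 1333*1/9732) = sqrt(-49 - 1333/9732) = sqrt(-478201/9732) = I*sqrt(1163463033)/4866 ≈ 7.0098*I)
b = 979/196 (b = 5 - 1/196 = 979/196 ≈ 4.9949)
b - L = 979/196 - I*sqrt(1163463033)/4866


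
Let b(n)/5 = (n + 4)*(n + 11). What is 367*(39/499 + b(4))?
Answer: 109894113/499 ≈ 2.2023e+5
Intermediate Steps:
b(n) = 5*(4 + n)*(11 + n) (b(n) = 5*((n + 4)*(n + 11)) = 5*((4 + n)*(11 + n)) = 5*(4 + n)*(11 + n))
367*(39/499 + b(4)) = 367*(39/499 + (220 + 5*4² + 75*4)) = 367*(39*(1/499) + (220 + 5*16 + 300)) = 367*(39/499 + (220 + 80 + 300)) = 367*(39/499 + 600) = 367*(299439/499) = 109894113/499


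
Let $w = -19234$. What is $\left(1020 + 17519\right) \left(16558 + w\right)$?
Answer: $-49610364$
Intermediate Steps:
$\left(1020 + 17519\right) \left(16558 + w\right) = \left(1020 + 17519\right) \left(16558 - 19234\right) = 18539 \left(-2676\right) = -49610364$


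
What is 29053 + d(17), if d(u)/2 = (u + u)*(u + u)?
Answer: 31365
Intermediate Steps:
d(u) = 8*u**2 (d(u) = 2*((u + u)*(u + u)) = 2*((2*u)*(2*u)) = 2*(4*u**2) = 8*u**2)
29053 + d(17) = 29053 + 8*17**2 = 29053 + 8*289 = 29053 + 2312 = 31365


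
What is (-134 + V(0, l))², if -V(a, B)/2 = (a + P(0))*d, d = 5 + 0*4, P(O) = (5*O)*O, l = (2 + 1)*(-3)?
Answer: 17956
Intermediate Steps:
l = -9 (l = 3*(-3) = -9)
P(O) = 5*O²
d = 5 (d = 5 + 0 = 5)
V(a, B) = -10*a (V(a, B) = -2*(a + 5*0²)*5 = -2*(a + 5*0)*5 = -2*(a + 0)*5 = -2*a*5 = -10*a)
(-134 + V(0, l))² = (-134 - 10*0)² = (-134 + 0)² = (-134)² = 17956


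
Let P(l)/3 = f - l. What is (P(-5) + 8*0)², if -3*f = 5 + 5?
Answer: 25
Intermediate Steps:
f = -10/3 (f = -(5 + 5)/3 = -⅓*10 = -10/3 ≈ -3.3333)
P(l) = -10 - 3*l (P(l) = 3*(-10/3 - l) = -10 - 3*l)
(P(-5) + 8*0)² = ((-10 - 3*(-5)) + 8*0)² = ((-10 + 15) + 0)² = (5 + 0)² = 5² = 25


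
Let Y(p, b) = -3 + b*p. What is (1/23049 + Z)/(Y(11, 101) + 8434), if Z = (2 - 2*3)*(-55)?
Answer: 5070781/219933558 ≈ 0.023056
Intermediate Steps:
Z = 220 (Z = (2 - 6)*(-55) = -4*(-55) = 220)
(1/23049 + Z)/(Y(11, 101) + 8434) = (1/23049 + 220)/((-3 + 101*11) + 8434) = (1/23049 + 220)/((-3 + 1111) + 8434) = 5070781/(23049*(1108 + 8434)) = (5070781/23049)/9542 = (5070781/23049)*(1/9542) = 5070781/219933558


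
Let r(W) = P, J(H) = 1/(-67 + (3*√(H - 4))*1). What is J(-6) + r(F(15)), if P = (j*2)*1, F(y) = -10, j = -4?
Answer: -36699/4579 - 3*I*√10/4579 ≈ -8.0146 - 0.0020718*I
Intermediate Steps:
J(H) = 1/(-67 + 3*√(-4 + H)) (J(H) = 1/(-67 + (3*√(-4 + H))*1) = 1/(-67 + 3*√(-4 + H)))
P = -8 (P = -4*2*1 = -8*1 = -8)
r(W) = -8
J(-6) + r(F(15)) = 1/(-67 + 3*√(-4 - 6)) - 8 = 1/(-67 + 3*√(-10)) - 8 = 1/(-67 + 3*(I*√10)) - 8 = 1/(-67 + 3*I*√10) - 8 = -8 + 1/(-67 + 3*I*√10)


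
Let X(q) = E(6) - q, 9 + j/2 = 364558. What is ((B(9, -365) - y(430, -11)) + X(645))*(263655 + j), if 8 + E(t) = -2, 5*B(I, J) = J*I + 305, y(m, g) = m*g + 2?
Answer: 3451802181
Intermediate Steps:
j = 729098 (j = -18 + 2*364558 = -18 + 729116 = 729098)
y(m, g) = 2 + g*m (y(m, g) = g*m + 2 = 2 + g*m)
B(I, J) = 61 + I*J/5 (B(I, J) = (J*I + 305)/5 = (I*J + 305)/5 = (305 + I*J)/5 = 61 + I*J/5)
E(t) = -10 (E(t) = -8 - 2 = -10)
X(q) = -10 - q
((B(9, -365) - y(430, -11)) + X(645))*(263655 + j) = (((61 + (⅕)*9*(-365)) - (2 - 11*430)) + (-10 - 1*645))*(263655 + 729098) = (((61 - 657) - (2 - 4730)) + (-10 - 645))*992753 = ((-596 - 1*(-4728)) - 655)*992753 = ((-596 + 4728) - 655)*992753 = (4132 - 655)*992753 = 3477*992753 = 3451802181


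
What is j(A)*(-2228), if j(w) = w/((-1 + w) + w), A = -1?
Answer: -2228/3 ≈ -742.67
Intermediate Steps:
j(w) = w/(-1 + 2*w)
j(A)*(-2228) = -1/(-1 + 2*(-1))*(-2228) = -1/(-1 - 2)*(-2228) = -1/(-3)*(-2228) = -1*(-⅓)*(-2228) = (⅓)*(-2228) = -2228/3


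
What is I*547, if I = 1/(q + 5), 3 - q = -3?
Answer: 547/11 ≈ 49.727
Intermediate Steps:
q = 6 (q = 3 - 1*(-3) = 3 + 3 = 6)
I = 1/11 (I = 1/(6 + 5) = 1/11 ≈ 0.090909)
I*547 = (1/11)*547 = 547/11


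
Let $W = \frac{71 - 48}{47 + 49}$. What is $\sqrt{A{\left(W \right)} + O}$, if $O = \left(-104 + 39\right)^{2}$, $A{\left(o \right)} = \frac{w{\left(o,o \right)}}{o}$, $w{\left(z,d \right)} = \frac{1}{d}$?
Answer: $\frac{\sqrt{2244241}}{23} \approx 65.134$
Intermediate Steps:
$W = \frac{23}{96} \approx 0.23958$
$A{\left(o \right)} = \frac{1}{o^{2}}$ ($A{\left(o \right)} = \frac{1}{o o} = \frac{1}{o^{2}}$)
$O = 4225$ ($O = \left(-65\right)^{2} = 4225$)
$\sqrt{A{\left(W \right)} + O} = \sqrt{\frac{1}{\frac{529}{9216}} + 4225} = \sqrt{\frac{9216}{529} + 4225} = \sqrt{\frac{2244241}{529}} = \frac{\sqrt{2244241}}{23}$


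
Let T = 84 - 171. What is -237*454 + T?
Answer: -107685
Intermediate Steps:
T = -87
-237*454 + T = -237*454 - 87 = -107598 - 87 = -107685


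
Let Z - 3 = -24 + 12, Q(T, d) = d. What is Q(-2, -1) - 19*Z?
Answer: 170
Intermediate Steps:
Z = -9 (Z = 3 + (-24 + 12) = 3 - 12 = -9)
Q(-2, -1) - 19*Z = -1 - 19*(-9) = -1 + 171 = 170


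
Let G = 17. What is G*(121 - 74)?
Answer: 799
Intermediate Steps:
G*(121 - 74) = 17*(121 - 74) = 17*47 = 799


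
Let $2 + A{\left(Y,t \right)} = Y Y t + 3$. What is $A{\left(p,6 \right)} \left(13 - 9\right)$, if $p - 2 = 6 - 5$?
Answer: $220$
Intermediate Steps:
$p = 3$ ($p = 2 + \left(6 - 5\right) = 2 + 1 = 3$)
$A{\left(Y,t \right)} = 1 + t Y^{2}$ ($A{\left(Y,t \right)} = -2 + \left(Y Y t + 3\right) = -2 + \left(Y^{2} t + 3\right) = -2 + \left(t Y^{2} + 3\right) = -2 + \left(3 + t Y^{2}\right) = 1 + t Y^{2}$)
$A{\left(p,6 \right)} \left(13 - 9\right) = \left(1 + 6 \cdot 3^{2}\right) \left(13 - 9\right) = \left(1 + 6 \cdot 9\right) 4 = \left(1 + 54\right) 4 = 55 \cdot 4 = 220$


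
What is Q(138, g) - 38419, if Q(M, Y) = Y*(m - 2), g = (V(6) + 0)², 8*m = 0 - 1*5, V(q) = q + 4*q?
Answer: -81563/2 ≈ -40782.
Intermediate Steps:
V(q) = 5*q
m = -5/8 (m = (0 - 1*5)/8 = (0 - 5)/8 = (⅛)*(-5) = -5/8 ≈ -0.62500)
g = 900 (g = (5*6 + 0)² = (30 + 0)² = 30² = 900)
Q(M, Y) = -21*Y/8 (Q(M, Y) = Y*(-5/8 - 2) = Y*(-21/8) = -21*Y/8)
Q(138, g) - 38419 = -21/8*900 - 38419 = -4725/2 - 38419 = -81563/2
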